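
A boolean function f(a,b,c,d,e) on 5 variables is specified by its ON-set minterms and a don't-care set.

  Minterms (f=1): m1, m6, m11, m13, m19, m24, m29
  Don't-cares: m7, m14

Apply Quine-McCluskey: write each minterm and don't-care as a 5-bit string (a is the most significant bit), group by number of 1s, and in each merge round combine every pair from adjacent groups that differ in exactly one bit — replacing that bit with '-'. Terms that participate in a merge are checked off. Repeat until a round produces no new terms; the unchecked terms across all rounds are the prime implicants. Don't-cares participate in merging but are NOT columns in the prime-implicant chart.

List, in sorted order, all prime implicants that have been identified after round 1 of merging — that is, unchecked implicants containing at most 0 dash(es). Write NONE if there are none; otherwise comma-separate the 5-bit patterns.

[col 0] 00001, 00110*, 00111*, 01011, 01101*, 01110*, 10011, 11000, 11101*
[col 1] -1101, 0-110, 0011-
Prime implicants: -1101, 0-110, 00001, 0011-, 01011, 10011, 11000

00001, 01011, 10011, 11000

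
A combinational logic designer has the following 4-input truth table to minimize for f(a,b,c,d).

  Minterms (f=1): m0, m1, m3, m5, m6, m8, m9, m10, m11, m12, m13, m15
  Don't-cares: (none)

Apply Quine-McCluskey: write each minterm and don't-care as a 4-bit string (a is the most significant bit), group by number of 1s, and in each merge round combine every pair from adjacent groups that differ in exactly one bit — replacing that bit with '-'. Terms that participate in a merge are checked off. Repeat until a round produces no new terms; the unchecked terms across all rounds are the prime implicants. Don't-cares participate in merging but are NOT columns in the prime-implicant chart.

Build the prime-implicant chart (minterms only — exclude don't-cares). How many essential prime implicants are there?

7

size-2^0 implicants → 0000(✓)  0001(✓)  0011(✓)  0101(✓)  0110  1000(✓)  1001(✓)  1010(✓)  1011(✓)  1100(✓)  1101(✓)  1111(✓)
size-2^1 implicants → -000(✓)  -001(✓)  -011(✓)  -101(✓)  0-01(✓)  00-1(✓)  000-(✓)  1-00(✓)  1-01(✓)  1-11(✓)  10-0(✓)  10-1(✓)  100-(✓)  101-(✓)  11-1(✓)  110-(✓)
size-2^2 implicants → --01  -0-1  -00-  1--1  1-0-  10--
Unchecked terms (primes): --01, -0-1, -00-, 0110, 1--1, 1-0-, 10--
Minterm coverage:
  m0 ⊆ -00- [E]
  m1 ⊆ --01,-0-1,-00-
  m3 ⊆ -0-1 [E]
  m5 ⊆ --01 [E]
  m6 ⊆ 0110 [E]
  m8 ⊆ -00-,1-0-,10--
  m9 ⊆ --01,-0-1,-00-,1--1,1-0-,10--
  m10 ⊆ 10-- [E]
  m11 ⊆ -0-1,1--1,10--
  m12 ⊆ 1-0- [E]
  m13 ⊆ --01,1--1,1-0-
  m15 ⊆ 1--1 [E]
E = {--01, -0-1, -00-, 0110, 1--1, 1-0-, 10--}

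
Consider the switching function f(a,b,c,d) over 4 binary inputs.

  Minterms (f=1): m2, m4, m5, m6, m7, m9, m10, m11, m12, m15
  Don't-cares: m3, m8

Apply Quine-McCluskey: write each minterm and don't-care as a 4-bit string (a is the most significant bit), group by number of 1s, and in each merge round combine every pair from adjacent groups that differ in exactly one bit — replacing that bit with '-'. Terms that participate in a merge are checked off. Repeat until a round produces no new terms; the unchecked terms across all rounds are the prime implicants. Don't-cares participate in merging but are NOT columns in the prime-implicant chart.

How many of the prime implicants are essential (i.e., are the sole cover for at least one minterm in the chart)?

3

Round 0: 0010✓ 0011✓ 0100✓ 0101✓ 0110✓ 0111✓ 1000✓ 1001✓ 1010✓ 1011✓ 1100✓ 1111✓
Round 1: -010✓ -011✓ -100 -111✓ 0-10✓ 0-11✓ 001-✓ 01-0✓ 01-1✓ 010-✓ 011-✓ 1-00 1-11✓ 10-0✓ 10-1✓ 100-✓ 101-✓
Round 2: --11 -01- 0-1- 01-- 10--
PIs = {--11, -01-, -100, 0-1-, 01--, 1-00, 10--}
Coverage chart:
  m2: -01-,0-1-
  m4: -100,01--
  m5: 01-- ←essential
  m6: 0-1-,01--
  m7: --11,0-1-,01--
  m9: 10-- ←essential
  m10: -01-,10--
  m11: --11,-01-,10--
  m12: -100,1-00
  m15: --11 ←essential
Essential: --11, 01--, 10--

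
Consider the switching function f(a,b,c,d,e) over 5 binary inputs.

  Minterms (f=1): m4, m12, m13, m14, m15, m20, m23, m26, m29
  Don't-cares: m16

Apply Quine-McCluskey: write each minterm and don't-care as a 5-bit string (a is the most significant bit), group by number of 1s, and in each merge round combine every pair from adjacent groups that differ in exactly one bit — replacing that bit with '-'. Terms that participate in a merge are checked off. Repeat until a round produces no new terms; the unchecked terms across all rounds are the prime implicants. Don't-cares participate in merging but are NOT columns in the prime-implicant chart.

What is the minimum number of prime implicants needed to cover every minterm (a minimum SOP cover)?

size-2^0 implicants → 00100(✓)  01100(✓)  01101(✓)  01110(✓)  01111(✓)  10000(✓)  10100(✓)  10111  11010  11101(✓)
size-2^1 implicants → -0100  -1101  0-100  011-0(✓)  011-1(✓)  0110-(✓)  0111-(✓)  10-00
size-2^2 implicants → 011--
Unchecked terms (primes): -0100, -1101, 0-100, 011--, 10-00, 10111, 11010
Minterm coverage:
  m4 ⊆ -0100,0-100
  m12 ⊆ 0-100,011--
  m13 ⊆ -1101,011--
  m14 ⊆ 011-- [E]
  m15 ⊆ 011-- [E]
  m20 ⊆ -0100,10-00
  m23 ⊆ 10111 [E]
  m26 ⊆ 11010 [E]
  m29 ⊆ -1101 [E]
E = {-1101, 011--, 10111, 11010}
Petrick residual → -0100
Cover = b'cd'e' + bcd'e + a'bc + ab'cde + abc'de'  |cover|=5

5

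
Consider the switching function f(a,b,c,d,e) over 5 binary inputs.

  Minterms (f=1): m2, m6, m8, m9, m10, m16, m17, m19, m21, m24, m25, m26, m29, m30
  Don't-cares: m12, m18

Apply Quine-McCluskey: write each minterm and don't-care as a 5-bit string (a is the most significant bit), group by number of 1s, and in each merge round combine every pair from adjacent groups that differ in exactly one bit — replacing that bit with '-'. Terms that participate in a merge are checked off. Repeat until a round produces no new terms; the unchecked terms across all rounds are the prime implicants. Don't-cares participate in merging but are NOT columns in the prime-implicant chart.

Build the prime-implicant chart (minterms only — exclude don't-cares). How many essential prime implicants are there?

[col 0] 00010*, 00110*, 01000*, 01001*, 01010*, 01100*, 10000*, 10001*, 10010*, 10011*, 10101*, 11000*, 11001*, 11010*, 11101*, 11110*
[col 1] -0010*, -1000*, -1001*, -1010*, 0-010*, 00-10, 01-00, 010-0*, 0100-*, 1-000*, 1-001*, 1-010*, 1-101*, 10-01*, 100-0*, 100-1*, 1000-*, 1001-*, 11-01*, 11-10, 110-0*, 1100-*
[col 2] --010, -10-0, -100-, 1--01, 1-0-0, 1-00-, 100--
Prime implicants: --010, -10-0, -100-, 00-10, 01-00, 1--01, 1-0-0, 1-00-, 100--, 11-10
PI chart (minterm → PIs covering it):
  2 | --010,00-10
  6 | 00-10  (sole → essential)
  8 | -10-0,-100-,01-00
  9 | -100-  (sole → essential)
  10 | --010,-10-0
  16 | 1-0-0,1-00-,100--
  17 | 1--01,1-00-,100--
  19 | 100--  (sole → essential)
  21 | 1--01  (sole → essential)
  24 | -10-0,-100-,1-0-0,1-00-
  25 | -100-,1--01,1-00-
  26 | --010,-10-0,1-0-0,11-10
  29 | 1--01  (sole → essential)
  30 | 11-10  (sole → essential)
Essential prime implicants: -100-, 00-10, 1--01, 100--, 11-10

5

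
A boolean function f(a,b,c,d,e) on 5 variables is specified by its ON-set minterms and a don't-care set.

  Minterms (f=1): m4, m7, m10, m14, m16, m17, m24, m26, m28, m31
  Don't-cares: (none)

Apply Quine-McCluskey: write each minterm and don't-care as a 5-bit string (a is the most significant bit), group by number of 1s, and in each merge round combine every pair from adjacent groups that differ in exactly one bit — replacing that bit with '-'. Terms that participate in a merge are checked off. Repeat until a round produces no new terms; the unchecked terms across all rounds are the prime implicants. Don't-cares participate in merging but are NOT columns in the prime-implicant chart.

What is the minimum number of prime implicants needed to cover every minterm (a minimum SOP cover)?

7

[col 0] 00100, 00111, 01010*, 01110*, 10000*, 10001*, 11000*, 11010*, 11100*, 11111
[col 1] -1010, 01-10, 1-000, 1000-, 11-00, 110-0
Prime implicants: -1010, 00100, 00111, 01-10, 1-000, 1000-, 11-00, 110-0, 11111
PI chart (minterm → PIs covering it):
  4 | 00100  (sole → essential)
  7 | 00111  (sole → essential)
  10 | -1010,01-10
  14 | 01-10  (sole → essential)
  16 | 1-000,1000-
  17 | 1000-  (sole → essential)
  24 | 1-000,11-00,110-0
  26 | -1010,110-0
  28 | 11-00  (sole → essential)
  31 | 11111  (sole → essential)
Essential prime implicants: 00100, 00111, 01-10, 1000-, 11-00, 11111
Petrick residual → -1010
Minimum SOP uses 7 PIs: bc'de' + a'b'cd'e' + a'b'cde + a'bde' + ab'c'd' + abd'e' + abcde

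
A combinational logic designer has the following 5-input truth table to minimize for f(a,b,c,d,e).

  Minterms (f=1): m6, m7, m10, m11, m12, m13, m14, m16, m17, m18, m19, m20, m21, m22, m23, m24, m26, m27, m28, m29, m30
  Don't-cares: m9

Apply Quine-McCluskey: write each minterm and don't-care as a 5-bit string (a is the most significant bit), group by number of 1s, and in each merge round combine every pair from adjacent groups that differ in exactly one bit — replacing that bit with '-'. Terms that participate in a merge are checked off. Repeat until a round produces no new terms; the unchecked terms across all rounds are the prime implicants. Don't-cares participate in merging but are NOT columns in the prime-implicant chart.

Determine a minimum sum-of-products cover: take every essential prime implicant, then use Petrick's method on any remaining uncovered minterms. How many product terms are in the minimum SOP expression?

size-2^0 implicants → 00110(✓)  00111(✓)  01001(✓)  01010(✓)  01011(✓)  01100(✓)  01101(✓)  01110(✓)  10000(✓)  10001(✓)  10010(✓)  10011(✓)  10100(✓)  10101(✓)  10110(✓)  10111(✓)  11000(✓)  11010(✓)  11011(✓)  11100(✓)  11101(✓)  11110(✓)
size-2^1 implicants → -0110(✓)  -0111(✓)  -1010(✓)  -1011(✓)  -1100(✓)  -1101(✓)  -1110(✓)  0-110(✓)  0011-(✓)  01-01  01-10(✓)  010-1  0101-(✓)  011-0(✓)  0110-(✓)  1-000(✓)  1-010(✓)  1-011(✓)  1-100(✓)  1-101(✓)  1-110(✓)  10-00(✓)  10-01(✓)  10-10(✓)  10-11(✓)  100-0(✓)  100-1(✓)  1000-(✓)  1001-(✓)  101-0(✓)  101-1(✓)  1010-(✓)  1011-(✓)  11-00(✓)  11-10(✓)  110-0(✓)  1101-(✓)  111-0(✓)  1110-(✓)
size-2^2 implicants → --110  -011-  -1-10  -101-  -11-0  -110-  1--00(✓)  1--10(✓)  1-0-0(✓)  1-01-  1-1-0(✓)  1-10-  10--0(✓)  10--1(✓)  10-0-(✓)  10-1-(✓)  100--(✓)  101--(✓)  11--0(✓)
size-2^3 implicants → 1---0  10---
Unchecked terms (primes): --110, -011-, -1-10, -101-, -11-0, -110-, 01-01, 010-1, 1---0, 1-01-, 1-10-, 10---
Minterm coverage:
  m6 ⊆ --110,-011-
  m7 ⊆ -011- [E]
  m10 ⊆ -1-10,-101-
  m11 ⊆ -101-,010-1
  m12 ⊆ -11-0,-110-
  m13 ⊆ -110-,01-01
  m14 ⊆ --110,-1-10,-11-0
  m16 ⊆ 1---0,10---
  m17 ⊆ 10--- [E]
  m18 ⊆ 1---0,1-01-,10---
  m19 ⊆ 1-01-,10---
  m20 ⊆ 1---0,1-10-,10---
  m21 ⊆ 1-10-,10---
  m22 ⊆ --110,-011-,1---0,10---
  m23 ⊆ -011-,10---
  m24 ⊆ 1---0 [E]
  m26 ⊆ -1-10,-101-,1---0,1-01-
  m27 ⊆ -101-,1-01-
  m28 ⊆ -11-0,-110-,1---0,1-10-
  m29 ⊆ -110-,1-10-
  m30 ⊆ --110,-1-10,-11-0,1---0
E = {-011-, 1---0, 10---}
Petrick residual → --110, -101-, -110-
Cover = cde' + b'cd + bc'd + bcd' + ae' + ab'  |cover|=6

6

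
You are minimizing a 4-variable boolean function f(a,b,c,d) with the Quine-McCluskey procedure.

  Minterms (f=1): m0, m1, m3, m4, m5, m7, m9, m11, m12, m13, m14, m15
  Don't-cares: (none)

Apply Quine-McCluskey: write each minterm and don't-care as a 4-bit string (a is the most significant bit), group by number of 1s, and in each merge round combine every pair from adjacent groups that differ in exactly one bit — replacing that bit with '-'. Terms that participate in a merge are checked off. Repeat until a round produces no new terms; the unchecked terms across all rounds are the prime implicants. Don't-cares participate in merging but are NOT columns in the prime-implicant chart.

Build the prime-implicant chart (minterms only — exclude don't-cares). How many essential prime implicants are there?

3

Round 0: 0000✓ 0001✓ 0011✓ 0100✓ 0101✓ 0111✓ 1001✓ 1011✓ 1100✓ 1101✓ 1110✓ 1111✓
Round 1: -001✓ -011✓ -100✓ -101✓ -111✓ 0-00✓ 0-01✓ 0-11✓ 00-1✓ 000-✓ 01-1✓ 010-✓ 1-01✓ 1-11✓ 10-1✓ 11-0✓ 11-1✓ 110-✓ 111-✓
Round 2: --01✓ --11✓ -0-1✓ -1-1✓ -10- 0--1✓ 0-0- 1--1✓ 11--
Round 3: ---1
PIs = {---1, -10-, 0-0-, 11--}
Coverage chart:
  m0: 0-0- ←essential
  m1: ---1,0-0-
  m3: ---1 ←essential
  m4: -10-,0-0-
  m5: ---1,-10-,0-0-
  m7: ---1 ←essential
  m9: ---1 ←essential
  m11: ---1 ←essential
  m12: -10-,11--
  m13: ---1,-10-,11--
  m14: 11-- ←essential
  m15: ---1,11--
Essential: ---1, 0-0-, 11--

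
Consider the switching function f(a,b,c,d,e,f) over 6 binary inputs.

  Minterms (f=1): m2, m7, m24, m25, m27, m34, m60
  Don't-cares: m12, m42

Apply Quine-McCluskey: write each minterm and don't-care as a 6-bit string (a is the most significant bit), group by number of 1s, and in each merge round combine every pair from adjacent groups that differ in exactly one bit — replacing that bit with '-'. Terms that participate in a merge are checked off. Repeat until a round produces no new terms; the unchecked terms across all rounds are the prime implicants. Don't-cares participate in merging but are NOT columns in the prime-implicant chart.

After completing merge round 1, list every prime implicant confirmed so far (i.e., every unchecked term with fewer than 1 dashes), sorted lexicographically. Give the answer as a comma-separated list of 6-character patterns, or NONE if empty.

000111, 001100, 111100

size-2^0 implicants → 000010(✓)  000111  001100  011000(✓)  011001(✓)  011011(✓)  100010(✓)  101010(✓)  111100
size-2^1 implicants → -00010  0110-1  01100-  10-010
Unchecked terms (primes): -00010, 000111, 001100, 0110-1, 01100-, 10-010, 111100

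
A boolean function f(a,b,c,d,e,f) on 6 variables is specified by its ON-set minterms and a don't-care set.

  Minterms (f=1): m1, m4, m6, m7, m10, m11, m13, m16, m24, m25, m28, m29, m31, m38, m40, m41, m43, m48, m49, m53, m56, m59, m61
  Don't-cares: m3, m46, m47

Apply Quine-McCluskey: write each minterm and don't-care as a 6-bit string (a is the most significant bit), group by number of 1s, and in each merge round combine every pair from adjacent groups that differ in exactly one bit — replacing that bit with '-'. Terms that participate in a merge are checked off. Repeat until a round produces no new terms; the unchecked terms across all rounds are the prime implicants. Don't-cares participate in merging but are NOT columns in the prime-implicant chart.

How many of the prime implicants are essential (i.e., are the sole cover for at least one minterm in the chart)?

8

Round 0: 000001✓ 000011✓ 000100✓ 000110✓ 000111✓ 001010✓ 001011✓ 001101✓ 010000✓ 011000✓ 011001✓ 011100✓ 011101✓ 011111✓ 100110✓ 101000✓ 101001✓ 101011✓ 101110✓ 101111✓ 110000✓ 110001✓ 110101✓ 111000✓ 111011✓ 111101✓
Round 1: -00110 -01011 -10000✓ -11000✓ -11101 0-1101 00-011 000-11 0000-1 0001-0 00011- 00101- 01-000✓ 011-00✓ 011-01✓ 01100-✓ 0111-1 01110-✓ 1-1000 1-1011 10-110 101-11 1010-1 10100- 10111- 11-000✓ 11-101 110-01 11000-
Round 2: -1-000 011-0-
PIs = {-00110, -01011, -1-000, -11101, 0-1101, 00-011, 000-11, 0000-1, 0001-0, 00011-, 00101-, 011-0-, 0111-1, 1-1000, 1-1011, 10-110, 101-11, 1010-1, 10100-, 10111-, 11-101, 110-01, 11000-}
Coverage chart:
  m1: 0000-1 ←essential
  m4: 0001-0 ←essential
  m6: -00110,0001-0,00011-
  m7: 000-11,00011-
  m10: 00101- ←essential
  m11: -01011,00-011,00101-
  m13: 0-1101 ←essential
  m16: -1-000 ←essential
  m24: -1-000,011-0-
  m25: 011-0- ←essential
  m28: 011-0- ←essential
  m29: -11101,0-1101,011-0-,0111-1
  m31: 0111-1 ←essential
  m38: -00110,10-110
  m40: 1-1000,10100-
  m41: 1010-1,10100-
  m43: -01011,1-1011,101-11,1010-1
  m48: -1-000,11000-
  m49: 110-01,11000-
  m53: 11-101,110-01
  m56: -1-000,1-1000
  m59: 1-1011 ←essential
  m61: -11101,11-101
Essential: -1-000, 0-1101, 0000-1, 0001-0, 00101-, 011-0-, 0111-1, 1-1011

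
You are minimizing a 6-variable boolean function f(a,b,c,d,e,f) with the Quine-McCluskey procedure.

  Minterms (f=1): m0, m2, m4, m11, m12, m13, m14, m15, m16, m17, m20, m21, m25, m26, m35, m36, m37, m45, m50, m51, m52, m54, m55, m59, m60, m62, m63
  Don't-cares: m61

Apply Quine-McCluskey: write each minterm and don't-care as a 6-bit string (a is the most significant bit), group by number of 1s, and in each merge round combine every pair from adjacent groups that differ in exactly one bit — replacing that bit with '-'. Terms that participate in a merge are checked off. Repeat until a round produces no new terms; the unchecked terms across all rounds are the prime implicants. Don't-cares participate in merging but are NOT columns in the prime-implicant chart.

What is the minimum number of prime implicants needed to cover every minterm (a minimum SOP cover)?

Round 0: 000000✓ 000010✓ 000100✓ 001011✓ 001100✓ 001101✓ 001110✓ 001111✓ 010000✓ 010001✓ 010100✓ 010101✓ 011001✓ 011010 100011✓ 100100✓ 100101✓ 101101✓ 110010✓ 110011✓ 110100✓ 110110✓ 110111✓ 111011✓ 111100✓ 111101✓ 111110✓ 111111✓
Round 1: -00100✓ -01101 -10100✓ 0-0000✓ 0-0100✓ 00-100 000-00✓ 0000-0 001-11 0011-0✓ 0011-1✓ 00110-✓ 00111-✓ 01-001 010-00✓ 010-01✓ 01000-✓ 01010-✓ 1-0011 1-0100✓ 1-1101 10-101 10010- 11-011✓ 11-100✓ 11-110✓ 11-111✓ 110-10✓ 110-11✓ 11001-✓ 1101-0✓ 11011-✓ 111-11✓ 1111-0✓ 1111-1✓ 11110-✓ 11111-✓
Round 2: --0100 0-0-00 0011-- 010-0- 11--11 11-1-0 11-11- 110-1- 1111--
PIs = {--0100, -01101, 0-0-00, 00-100, 0000-0, 001-11, 0011--, 01-001, 010-0-, 011010, 1-0011, 1-1101, 10-101, 10010-, 11--11, 11-1-0, 11-11-, 110-1-, 1111--}
Coverage chart:
  m0: 0-0-00,0000-0
  m2: 0000-0 ←essential
  m4: --0100,0-0-00,00-100
  m11: 001-11 ←essential
  m12: 00-100,0011--
  m13: -01101,0011--
  m14: 0011-- ←essential
  m15: 001-11,0011--
  m16: 0-0-00,010-0-
  m17: 01-001,010-0-
  m20: --0100,0-0-00,010-0-
  m21: 010-0- ←essential
  m25: 01-001 ←essential
  m26: 011010 ←essential
  m35: 1-0011 ←essential
  m36: --0100,10010-
  m37: 10-101,10010-
  m45: -01101,1-1101,10-101
  m50: 110-1- ←essential
  m51: 1-0011,11--11,110-1-
  m52: --0100,11-1-0
  m54: 11-1-0,11-11-,110-1-
  m55: 11--11,11-11-,110-1-
  m59: 11--11 ←essential
  m60: 11-1-0,1111--
  m62: 11-1-0,11-11-,1111--
  m63: 11--11,11-11-,1111--
Essential: 0000-0, 001-11, 0011--, 01-001, 010-0-, 011010, 1-0011, 11--11, 110-1-
Petrick residual → --0100, 10-101, 11-1-0
Min cover (12 terms): c'de'f' + a'b'c'd'f' + a'b'cef + a'b'cd + a'bd'e'f + a'bc'e' + a'bcd'ef' + ac'd'ef + ab'de'f + abef + abdf' + abc'e

12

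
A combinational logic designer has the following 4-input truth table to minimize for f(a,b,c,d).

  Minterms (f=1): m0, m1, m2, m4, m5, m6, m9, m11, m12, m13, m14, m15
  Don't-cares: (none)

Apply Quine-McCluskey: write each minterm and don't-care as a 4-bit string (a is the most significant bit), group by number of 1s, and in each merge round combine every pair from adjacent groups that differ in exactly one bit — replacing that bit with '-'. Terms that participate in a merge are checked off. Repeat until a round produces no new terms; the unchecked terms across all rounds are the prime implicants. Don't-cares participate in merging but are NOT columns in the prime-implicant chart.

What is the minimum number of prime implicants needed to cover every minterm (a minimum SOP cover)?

Round 0: 0000✓ 0001✓ 0010✓ 0100✓ 0101✓ 0110✓ 1001✓ 1011✓ 1100✓ 1101✓ 1110✓ 1111✓
Round 1: -001✓ -100✓ -101✓ -110✓ 0-00✓ 0-01✓ 0-10✓ 00-0✓ 000-✓ 01-0✓ 010-✓ 1-01✓ 1-11✓ 10-1✓ 11-0✓ 11-1✓ 110-✓ 111-✓
Round 2: --01 -1-0 -10- 0--0 0-0- 1--1 11--
PIs = {--01, -1-0, -10-, 0--0, 0-0-, 1--1, 11--}
Coverage chart:
  m0: 0--0,0-0-
  m1: --01,0-0-
  m2: 0--0 ←essential
  m4: -1-0,-10-,0--0,0-0-
  m5: --01,-10-,0-0-
  m6: -1-0,0--0
  m9: --01,1--1
  m11: 1--1 ←essential
  m12: -1-0,-10-,11--
  m13: --01,-10-,1--1,11--
  m14: -1-0,11--
  m15: 1--1,11--
Essential: 0--0, 1--1
Petrick residual → --01, -1-0
Min cover (4 terms): c'd + bd' + a'd' + ad

4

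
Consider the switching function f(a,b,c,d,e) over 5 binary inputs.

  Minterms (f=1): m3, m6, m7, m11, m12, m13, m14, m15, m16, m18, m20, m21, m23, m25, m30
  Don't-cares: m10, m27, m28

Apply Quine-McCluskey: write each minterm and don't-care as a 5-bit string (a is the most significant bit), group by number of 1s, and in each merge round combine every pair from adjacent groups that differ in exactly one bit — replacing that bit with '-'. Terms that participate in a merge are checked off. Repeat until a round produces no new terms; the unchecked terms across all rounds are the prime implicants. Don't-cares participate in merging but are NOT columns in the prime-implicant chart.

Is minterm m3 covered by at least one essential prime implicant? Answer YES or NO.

YES

Round 0: 00011✓ 00110✓ 00111✓ 01010✓ 01011✓ 01100✓ 01101✓ 01110✓ 01111✓ 10000✓ 10010✓ 10100✓ 10101✓ 10111✓ 11001✓ 11011✓ 11100✓ 11110✓
Round 1: -0111 -1011 -1100✓ -1110✓ 0-011✓ 0-110✓ 0-111✓ 00-11✓ 0011-✓ 01-10✓ 01-11✓ 0101-✓ 011-0✓ 011-1✓ 0110-✓ 0111-✓ 1-100 10-00 100-0 101-1 1010- 110-1 111-0✓
Round 2: -11-0 0--11 0-11- 01-1- 011--
PIs = {-0111, -1011, -11-0, 0--11, 0-11-, 01-1-, 011--, 1-100, 10-00, 100-0, 101-1, 1010-, 110-1}
Coverage chart:
  m3: 0--11 ←essential
  m6: 0-11- ←essential
  m7: -0111,0--11,0-11-
  m11: -1011,0--11,01-1-
  m12: -11-0,011--
  m13: 011-- ←essential
  m14: -11-0,0-11-,01-1-,011--
  m15: 0--11,0-11-,01-1-,011--
  m16: 10-00,100-0
  m18: 100-0 ←essential
  m20: 1-100,10-00,1010-
  m21: 101-1,1010-
  m23: -0111,101-1
  m25: 110-1 ←essential
  m30: -11-0 ←essential
Essential: -11-0, 0--11, 0-11-, 011--, 100-0, 110-1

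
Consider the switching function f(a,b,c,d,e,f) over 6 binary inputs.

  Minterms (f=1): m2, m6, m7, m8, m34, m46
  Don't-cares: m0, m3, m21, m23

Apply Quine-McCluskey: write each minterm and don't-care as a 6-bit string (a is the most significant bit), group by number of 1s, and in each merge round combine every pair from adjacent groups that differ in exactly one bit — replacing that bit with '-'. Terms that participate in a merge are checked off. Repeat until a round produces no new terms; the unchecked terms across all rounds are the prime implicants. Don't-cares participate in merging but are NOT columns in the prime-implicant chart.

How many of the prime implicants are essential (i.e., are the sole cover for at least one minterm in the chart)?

4

size-2^0 implicants → 000000(✓)  000010(✓)  000011(✓)  000110(✓)  000111(✓)  001000(✓)  010101(✓)  010111(✓)  100010(✓)  101110
size-2^1 implicants → -00010  0-0111  00-000  000-10(✓)  000-11(✓)  0000-0  00001-(✓)  00011-(✓)  0101-1
size-2^2 implicants → 000-1-
Unchecked terms (primes): -00010, 0-0111, 00-000, 000-1-, 0000-0, 0101-1, 101110
Minterm coverage:
  m2 ⊆ -00010,000-1-,0000-0
  m6 ⊆ 000-1- [E]
  m7 ⊆ 0-0111,000-1-
  m8 ⊆ 00-000 [E]
  m34 ⊆ -00010 [E]
  m46 ⊆ 101110 [E]
E = {-00010, 00-000, 000-1-, 101110}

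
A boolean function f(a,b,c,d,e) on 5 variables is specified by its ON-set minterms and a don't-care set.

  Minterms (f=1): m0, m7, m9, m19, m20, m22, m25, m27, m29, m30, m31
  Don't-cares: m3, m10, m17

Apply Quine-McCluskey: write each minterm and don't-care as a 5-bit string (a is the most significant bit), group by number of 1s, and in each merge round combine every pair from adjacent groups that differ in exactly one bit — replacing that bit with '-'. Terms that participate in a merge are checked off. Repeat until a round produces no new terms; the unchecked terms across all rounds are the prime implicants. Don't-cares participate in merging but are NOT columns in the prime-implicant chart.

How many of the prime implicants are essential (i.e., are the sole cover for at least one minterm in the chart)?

5

size-2^0 implicants → 00000  00011(✓)  00111(✓)  01001(✓)  01010  10001(✓)  10011(✓)  10100(✓)  10110(✓)  11001(✓)  11011(✓)  11101(✓)  11110(✓)  11111(✓)
size-2^1 implicants → -0011  -1001  00-11  1-001(✓)  1-011(✓)  1-110  100-1(✓)  101-0  11-01(✓)  11-11(✓)  110-1(✓)  111-1(✓)  1111-
size-2^2 implicants → 1-0-1  11--1
Unchecked terms (primes): -0011, -1001, 00-11, 00000, 01010, 1-0-1, 1-110, 101-0, 11--1, 1111-
Minterm coverage:
  m0 ⊆ 00000 [E]
  m7 ⊆ 00-11 [E]
  m9 ⊆ -1001 [E]
  m19 ⊆ -0011,1-0-1
  m20 ⊆ 101-0 [E]
  m22 ⊆ 1-110,101-0
  m25 ⊆ -1001,1-0-1,11--1
  m27 ⊆ 1-0-1,11--1
  m29 ⊆ 11--1 [E]
  m30 ⊆ 1-110,1111-
  m31 ⊆ 11--1,1111-
E = {-1001, 00-11, 00000, 101-0, 11--1}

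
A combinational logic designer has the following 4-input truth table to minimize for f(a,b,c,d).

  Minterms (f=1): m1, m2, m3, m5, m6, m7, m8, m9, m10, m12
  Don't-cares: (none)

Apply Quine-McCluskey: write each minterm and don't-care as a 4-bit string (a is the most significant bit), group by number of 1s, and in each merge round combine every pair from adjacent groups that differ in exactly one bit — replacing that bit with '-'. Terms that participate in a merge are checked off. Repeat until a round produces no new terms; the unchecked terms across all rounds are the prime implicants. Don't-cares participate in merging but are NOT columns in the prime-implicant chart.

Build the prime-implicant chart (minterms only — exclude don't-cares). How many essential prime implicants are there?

3

[col 0] 0001*, 0010*, 0011*, 0101*, 0110*, 0111*, 1000*, 1001*, 1010*, 1100*
[col 1] -001, -010, 0-01*, 0-10*, 0-11*, 00-1*, 001-*, 01-1*, 011-*, 1-00, 10-0, 100-
[col 2] 0--1, 0-1-
Prime implicants: -001, -010, 0--1, 0-1-, 1-00, 10-0, 100-
PI chart (minterm → PIs covering it):
  1 | -001,0--1
  2 | -010,0-1-
  3 | 0--1,0-1-
  5 | 0--1  (sole → essential)
  6 | 0-1-  (sole → essential)
  7 | 0--1,0-1-
  8 | 1-00,10-0,100-
  9 | -001,100-
  10 | -010,10-0
  12 | 1-00  (sole → essential)
Essential prime implicants: 0--1, 0-1-, 1-00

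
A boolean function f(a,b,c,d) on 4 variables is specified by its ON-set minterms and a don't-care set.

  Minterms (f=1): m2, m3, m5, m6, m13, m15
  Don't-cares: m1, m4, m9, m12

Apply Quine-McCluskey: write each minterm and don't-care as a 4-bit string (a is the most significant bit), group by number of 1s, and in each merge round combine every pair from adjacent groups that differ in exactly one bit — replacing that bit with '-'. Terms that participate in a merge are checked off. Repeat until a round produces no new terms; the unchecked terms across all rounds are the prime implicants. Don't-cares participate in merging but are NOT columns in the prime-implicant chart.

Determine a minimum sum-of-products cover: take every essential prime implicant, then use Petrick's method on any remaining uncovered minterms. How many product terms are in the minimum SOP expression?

size-2^0 implicants → 0001(✓)  0010(✓)  0011(✓)  0100(✓)  0101(✓)  0110(✓)  1001(✓)  1100(✓)  1101(✓)  1111(✓)
size-2^1 implicants → -001(✓)  -100(✓)  -101(✓)  0-01(✓)  0-10  00-1  001-  01-0  010-(✓)  1-01(✓)  11-1  110-(✓)
size-2^2 implicants → --01  -10-
Unchecked terms (primes): --01, -10-, 0-10, 00-1, 001-, 01-0, 11-1
Minterm coverage:
  m2 ⊆ 0-10,001-
  m3 ⊆ 00-1,001-
  m5 ⊆ --01,-10-
  m6 ⊆ 0-10,01-0
  m13 ⊆ --01,-10-,11-1
  m15 ⊆ 11-1 [E]
E = {11-1}
Petrick residual → --01, 0-10, 00-1
Cover = c'd + a'cd' + a'b'd + abd  |cover|=4

4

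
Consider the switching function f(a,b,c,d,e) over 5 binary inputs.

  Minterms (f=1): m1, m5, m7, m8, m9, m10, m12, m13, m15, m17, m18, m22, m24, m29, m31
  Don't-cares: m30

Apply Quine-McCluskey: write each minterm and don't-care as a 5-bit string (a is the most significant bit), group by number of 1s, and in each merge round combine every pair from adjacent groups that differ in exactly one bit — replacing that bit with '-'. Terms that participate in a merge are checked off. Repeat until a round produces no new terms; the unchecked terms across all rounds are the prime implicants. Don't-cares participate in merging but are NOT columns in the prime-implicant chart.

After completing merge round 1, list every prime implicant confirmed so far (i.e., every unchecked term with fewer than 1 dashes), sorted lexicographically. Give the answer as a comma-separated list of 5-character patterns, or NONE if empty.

size-2^0 implicants → 00001(✓)  00101(✓)  00111(✓)  01000(✓)  01001(✓)  01010(✓)  01100(✓)  01101(✓)  01111(✓)  10001(✓)  10010(✓)  10110(✓)  11000(✓)  11101(✓)  11110(✓)  11111(✓)
size-2^1 implicants → -0001  -1000  -1101(✓)  -1111(✓)  0-001(✓)  0-101(✓)  0-111(✓)  00-01(✓)  001-1(✓)  01-00(✓)  01-01(✓)  010-0  0100-(✓)  011-1(✓)  0110-(✓)  1-110  10-10  111-1(✓)  1111-
size-2^2 implicants → -11-1  0--01  0-1-1  01-0-
Unchecked terms (primes): -0001, -1000, -11-1, 0--01, 0-1-1, 01-0-, 010-0, 1-110, 10-10, 1111-

NONE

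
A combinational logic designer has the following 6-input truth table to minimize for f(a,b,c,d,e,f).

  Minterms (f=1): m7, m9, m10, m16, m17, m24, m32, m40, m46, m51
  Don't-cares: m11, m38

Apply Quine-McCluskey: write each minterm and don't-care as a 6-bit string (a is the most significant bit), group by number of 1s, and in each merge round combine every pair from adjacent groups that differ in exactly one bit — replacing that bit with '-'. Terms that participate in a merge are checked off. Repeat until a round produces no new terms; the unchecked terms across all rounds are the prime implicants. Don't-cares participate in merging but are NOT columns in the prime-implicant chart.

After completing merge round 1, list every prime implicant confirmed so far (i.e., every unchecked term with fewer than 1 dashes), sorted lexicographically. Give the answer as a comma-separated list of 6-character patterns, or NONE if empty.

000111, 110011

Round 0: 000111 001001✓ 001010✓ 001011✓ 010000✓ 010001✓ 011000✓ 100000✓ 100110✓ 101000✓ 101110✓ 110011
Round 1: 0010-1 00101- 01-000 01000- 10-000 10-110
PIs = {000111, 0010-1, 00101-, 01-000, 01000-, 10-000, 10-110, 110011}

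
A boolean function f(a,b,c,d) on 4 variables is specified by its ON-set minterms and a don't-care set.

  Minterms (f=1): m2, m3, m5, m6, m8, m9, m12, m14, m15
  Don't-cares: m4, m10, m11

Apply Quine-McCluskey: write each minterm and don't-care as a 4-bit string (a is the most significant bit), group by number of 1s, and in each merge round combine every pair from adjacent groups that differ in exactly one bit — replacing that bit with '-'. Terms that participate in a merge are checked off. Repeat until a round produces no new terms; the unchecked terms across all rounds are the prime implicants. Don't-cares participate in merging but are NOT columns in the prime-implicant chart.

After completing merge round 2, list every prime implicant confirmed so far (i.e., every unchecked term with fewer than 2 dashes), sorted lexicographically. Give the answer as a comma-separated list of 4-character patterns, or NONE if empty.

010-

size-2^0 implicants → 0010(✓)  0011(✓)  0100(✓)  0101(✓)  0110(✓)  1000(✓)  1001(✓)  1010(✓)  1011(✓)  1100(✓)  1110(✓)  1111(✓)
size-2^1 implicants → -010(✓)  -011(✓)  -100(✓)  -110(✓)  0-10(✓)  001-(✓)  01-0(✓)  010-  1-00(✓)  1-10(✓)  1-11(✓)  10-0(✓)  10-1(✓)  100-(✓)  101-(✓)  11-0(✓)  111-(✓)
size-2^2 implicants → --10  -01-  -1-0  1--0  1-1-  10--
Unchecked terms (primes): --10, -01-, -1-0, 010-, 1--0, 1-1-, 10--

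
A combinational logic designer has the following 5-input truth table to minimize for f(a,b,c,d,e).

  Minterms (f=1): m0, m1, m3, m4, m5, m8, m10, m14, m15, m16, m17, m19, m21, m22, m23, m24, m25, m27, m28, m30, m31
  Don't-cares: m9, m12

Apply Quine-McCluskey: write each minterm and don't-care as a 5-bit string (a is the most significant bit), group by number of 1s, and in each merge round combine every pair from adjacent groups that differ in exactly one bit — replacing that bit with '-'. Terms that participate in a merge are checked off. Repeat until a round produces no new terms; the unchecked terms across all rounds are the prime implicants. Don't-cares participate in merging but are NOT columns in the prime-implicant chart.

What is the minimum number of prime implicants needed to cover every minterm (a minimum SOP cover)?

Round 0: 00000✓ 00001✓ 00011✓ 00100✓ 00101✓ 01000✓ 01001✓ 01010✓ 01100✓ 01110✓ 01111✓ 10000✓ 10001✓ 10011✓ 10101✓ 10110✓ 10111✓ 11000✓ 11001✓ 11011✓ 11100✓ 11110✓ 11111✓
Round 1: -0000✓ -0001✓ -0011✓ -0101✓ -1000✓ -1001✓ -1100✓ -1110✓ -1111✓ 0-000✓ 0-001✓ 0-100✓ 00-00✓ 00-01✓ 000-1✓ 0000-✓ 0010-✓ 01-00✓ 01-10✓ 010-0✓ 0100-✓ 011-0✓ 0111-✓ 1-000✓ 1-001✓ 1-011✓ 1-110✓ 1-111✓ 10-01✓ 10-11✓ 100-1✓ 1000-✓ 101-1✓ 1011-✓ 11-00✓ 11-11✓ 110-1✓ 1100-✓ 111-0✓ 1111-✓
Round 2: --000✓ --001✓ -0-01 -00-1 -000-✓ -1-00 -100-✓ -11-0 -111- 0--00 0-00-✓ 00-0- 01--0 1--11 1-0-1 1-00-✓ 1-11- 10--1
Round 3: --00-
PIs = {--00-, -0-01, -00-1, -1-00, -11-0, -111-, 0--00, 00-0-, 01--0, 1--11, 1-0-1, 1-11-, 10--1}
Coverage chart:
  m0: --00-,0--00,00-0-
  m1: --00-,-0-01,-00-1,00-0-
  m3: -00-1 ←essential
  m4: 0--00,00-0-
  m5: -0-01,00-0-
  m8: --00-,-1-00,0--00,01--0
  m10: 01--0 ←essential
  m14: -11-0,-111-,01--0
  m15: -111- ←essential
  m16: --00- ←essential
  m17: --00-,-0-01,-00-1,1-0-1,10--1
  m19: -00-1,1--11,1-0-1,10--1
  m21: -0-01,10--1
  m22: 1-11- ←essential
  m23: 1--11,1-11-,10--1
  m24: --00-,-1-00
  m25: --00-,1-0-1
  m27: 1--11,1-0-1
  m28: -1-00,-11-0
  m30: -11-0,-111-,1-11-
  m31: -111-,1--11,1-11-
Essential: --00-, -00-1, -111-, 01--0, 1-11-
Petrick residual → -0-01, -1-00, 0--00, 1--11
Min cover (9 terms): c'd' + b'd'e + b'c'e + bd'e' + bcd + a'd'e' + a'be' + ade + acd

9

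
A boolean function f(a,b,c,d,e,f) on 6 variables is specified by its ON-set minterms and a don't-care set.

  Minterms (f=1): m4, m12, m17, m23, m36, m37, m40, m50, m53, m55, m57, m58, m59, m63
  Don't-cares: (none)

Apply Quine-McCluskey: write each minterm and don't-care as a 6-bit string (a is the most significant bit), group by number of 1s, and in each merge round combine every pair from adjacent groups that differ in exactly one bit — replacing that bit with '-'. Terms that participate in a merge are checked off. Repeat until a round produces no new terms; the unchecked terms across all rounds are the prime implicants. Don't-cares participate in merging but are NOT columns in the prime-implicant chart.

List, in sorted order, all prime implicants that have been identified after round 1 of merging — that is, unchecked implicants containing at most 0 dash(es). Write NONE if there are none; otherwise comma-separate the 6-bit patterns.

010001, 101000

size-2^0 implicants → 000100(✓)  001100(✓)  010001  010111(✓)  100100(✓)  100101(✓)  101000  110010(✓)  110101(✓)  110111(✓)  111001(✓)  111010(✓)  111011(✓)  111111(✓)
size-2^1 implicants → -00100  -10111  00-100  1-0101  10010-  11-010  11-111  1101-1  111-11  1110-1  11101-
Unchecked terms (primes): -00100, -10111, 00-100, 010001, 1-0101, 10010-, 101000, 11-010, 11-111, 1101-1, 111-11, 1110-1, 11101-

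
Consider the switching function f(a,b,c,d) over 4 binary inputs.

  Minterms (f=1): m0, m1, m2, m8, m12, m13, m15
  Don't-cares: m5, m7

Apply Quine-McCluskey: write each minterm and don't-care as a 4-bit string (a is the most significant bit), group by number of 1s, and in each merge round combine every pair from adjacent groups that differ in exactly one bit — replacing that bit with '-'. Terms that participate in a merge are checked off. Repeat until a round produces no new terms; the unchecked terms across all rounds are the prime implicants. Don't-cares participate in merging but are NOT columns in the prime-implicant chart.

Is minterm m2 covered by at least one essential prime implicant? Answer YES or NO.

YES

[col 0] 0000*, 0001*, 0010*, 0101*, 0111*, 1000*, 1100*, 1101*, 1111*
[col 1] -000, -101*, -111*, 0-01, 00-0, 000-, 01-1*, 1-00, 11-1*, 110-
[col 2] -1-1
Prime implicants: -000, -1-1, 0-01, 00-0, 000-, 1-00, 110-
PI chart (minterm → PIs covering it):
  0 | -000,00-0,000-
  1 | 0-01,000-
  2 | 00-0  (sole → essential)
  8 | -000,1-00
  12 | 1-00,110-
  13 | -1-1,110-
  15 | -1-1  (sole → essential)
Essential prime implicants: -1-1, 00-0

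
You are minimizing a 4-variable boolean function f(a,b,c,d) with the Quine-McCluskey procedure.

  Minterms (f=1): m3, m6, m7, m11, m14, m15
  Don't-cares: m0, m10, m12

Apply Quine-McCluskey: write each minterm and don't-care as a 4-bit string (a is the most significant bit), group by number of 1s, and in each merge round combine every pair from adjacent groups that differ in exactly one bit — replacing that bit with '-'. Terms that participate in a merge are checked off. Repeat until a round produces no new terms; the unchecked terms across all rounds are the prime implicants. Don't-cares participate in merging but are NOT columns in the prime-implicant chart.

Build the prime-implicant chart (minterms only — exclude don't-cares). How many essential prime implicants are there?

2

[col 0] 0000, 0011*, 0110*, 0111*, 1010*, 1011*, 1100*, 1110*, 1111*
[col 1] -011*, -110*, -111*, 0-11*, 011-*, 1-10*, 1-11*, 101-*, 11-0, 111-*
[col 2] --11, -11-, 1-1-
Prime implicants: --11, -11-, 0000, 1-1-, 11-0
PI chart (minterm → PIs covering it):
  3 | --11  (sole → essential)
  6 | -11-  (sole → essential)
  7 | --11,-11-
  11 | --11,1-1-
  14 | -11-,1-1-,11-0
  15 | --11,-11-,1-1-
Essential prime implicants: --11, -11-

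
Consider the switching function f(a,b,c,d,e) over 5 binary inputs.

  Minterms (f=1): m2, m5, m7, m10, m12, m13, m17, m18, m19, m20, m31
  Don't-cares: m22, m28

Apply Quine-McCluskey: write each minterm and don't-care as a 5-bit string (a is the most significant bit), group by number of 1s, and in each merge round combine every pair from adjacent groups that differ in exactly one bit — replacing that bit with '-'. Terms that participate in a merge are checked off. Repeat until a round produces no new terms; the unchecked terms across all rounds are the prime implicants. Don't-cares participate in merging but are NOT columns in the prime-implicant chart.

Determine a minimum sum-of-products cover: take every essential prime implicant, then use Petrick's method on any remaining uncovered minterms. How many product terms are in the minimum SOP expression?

Round 0: 00010✓ 00101✓ 00111✓ 01010✓ 01100✓ 01101✓ 10001✓ 10010✓ 10011✓ 10100✓ 10110✓ 11100✓ 11111
Round 1: -0010 -1100 0-010 0-101 001-1 0110- 1-100 10-10 100-1 1001- 101-0
PIs = {-0010, -1100, 0-010, 0-101, 001-1, 0110-, 1-100, 10-10, 100-1, 1001-, 101-0, 11111}
Coverage chart:
  m2: -0010,0-010
  m5: 0-101,001-1
  m7: 001-1 ←essential
  m10: 0-010 ←essential
  m12: -1100,0110-
  m13: 0-101,0110-
  m17: 100-1 ←essential
  m18: -0010,10-10,1001-
  m19: 100-1,1001-
  m20: 1-100,101-0
  m31: 11111 ←essential
Essential: 0-010, 001-1, 100-1, 11111
Petrick residual → -0010, 0110-, 1-100
Min cover (7 terms): b'c'de' + a'c'de' + a'b'ce + a'bcd' + acd'e' + ab'c'e + abcde

7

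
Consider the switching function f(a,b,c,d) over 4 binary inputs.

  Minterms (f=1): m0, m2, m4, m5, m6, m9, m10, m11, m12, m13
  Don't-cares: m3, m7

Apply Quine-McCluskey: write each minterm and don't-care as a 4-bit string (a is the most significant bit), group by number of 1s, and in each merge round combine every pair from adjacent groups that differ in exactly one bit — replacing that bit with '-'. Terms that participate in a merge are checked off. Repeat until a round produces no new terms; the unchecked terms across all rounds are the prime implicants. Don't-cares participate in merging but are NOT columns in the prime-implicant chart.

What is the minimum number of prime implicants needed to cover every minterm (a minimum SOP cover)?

Round 0: 0000✓ 0010✓ 0011✓ 0100✓ 0101✓ 0110✓ 0111✓ 1001✓ 1010✓ 1011✓ 1100✓ 1101✓
Round 1: -010✓ -011✓ -100✓ -101✓ 0-00✓ 0-10✓ 0-11✓ 00-0✓ 001-✓ 01-0✓ 01-1✓ 010-✓ 011-✓ 1-01 10-1 101-✓ 110-✓
Round 2: -01- -10- 0--0 0-1- 01--
PIs = {-01-, -10-, 0--0, 0-1-, 01--, 1-01, 10-1}
Coverage chart:
  m0: 0--0 ←essential
  m2: -01-,0--0,0-1-
  m4: -10-,0--0,01--
  m5: -10-,01--
  m6: 0--0,0-1-,01--
  m9: 1-01,10-1
  m10: -01- ←essential
  m11: -01-,10-1
  m12: -10- ←essential
  m13: -10-,1-01
Essential: -01-, -10-, 0--0
Petrick residual → 1-01
Min cover (4 terms): b'c + bc' + a'd' + ac'd

4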